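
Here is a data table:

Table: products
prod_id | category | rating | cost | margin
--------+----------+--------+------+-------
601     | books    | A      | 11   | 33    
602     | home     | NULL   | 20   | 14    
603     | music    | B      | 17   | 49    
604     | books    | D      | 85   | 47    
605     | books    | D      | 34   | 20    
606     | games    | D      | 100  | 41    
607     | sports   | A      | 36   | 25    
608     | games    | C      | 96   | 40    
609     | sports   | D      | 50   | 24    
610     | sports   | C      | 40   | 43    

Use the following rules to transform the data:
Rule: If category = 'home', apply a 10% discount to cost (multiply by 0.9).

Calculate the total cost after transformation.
487.0

Step 1: Records with category = 'home' have total cost = 20
Step 2: Apply multiplier: 20 × 0.9 = 18.0
Step 3: Other records total: 469
Step 4: Final sum = 18.0 + 469 = 487.0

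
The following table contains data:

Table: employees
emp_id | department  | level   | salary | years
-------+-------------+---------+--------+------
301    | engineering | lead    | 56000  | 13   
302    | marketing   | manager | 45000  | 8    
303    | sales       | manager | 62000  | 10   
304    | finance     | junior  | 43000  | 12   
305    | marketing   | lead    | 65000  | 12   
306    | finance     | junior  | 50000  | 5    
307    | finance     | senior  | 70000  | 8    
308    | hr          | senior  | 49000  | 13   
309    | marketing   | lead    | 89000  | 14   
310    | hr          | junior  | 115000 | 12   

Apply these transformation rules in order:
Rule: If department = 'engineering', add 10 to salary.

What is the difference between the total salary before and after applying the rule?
10

Step 1: Original sum of salary = 644000
Step 2: 1 records have department = 'engineering'
Step 3: Each affected record changes by 10
Step 4: Total change = 1 × 10 = 10
Step 5: New sum = 644000 + 10 = 644010
Step 6: Difference = |644010 - 644000| = 10
        (Sum increased by 10)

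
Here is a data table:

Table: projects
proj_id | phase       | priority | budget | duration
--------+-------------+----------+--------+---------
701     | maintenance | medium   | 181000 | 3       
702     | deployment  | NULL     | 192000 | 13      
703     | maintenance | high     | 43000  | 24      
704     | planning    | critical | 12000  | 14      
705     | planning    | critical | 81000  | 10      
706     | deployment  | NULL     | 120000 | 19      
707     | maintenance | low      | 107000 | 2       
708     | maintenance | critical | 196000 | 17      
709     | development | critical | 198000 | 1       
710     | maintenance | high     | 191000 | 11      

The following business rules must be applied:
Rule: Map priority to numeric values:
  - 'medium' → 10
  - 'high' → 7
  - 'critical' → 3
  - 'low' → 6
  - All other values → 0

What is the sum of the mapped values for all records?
42

Step 1: Apply mapping to each record
Step 2: Count by status:
  'medium': 1 records × 10 = 10
  'high': 2 records × 7 = 14
  'critical': 4 records × 3 = 12
  'low': 1 records × 6 = 6
Step 3: Sum all mapped values = 42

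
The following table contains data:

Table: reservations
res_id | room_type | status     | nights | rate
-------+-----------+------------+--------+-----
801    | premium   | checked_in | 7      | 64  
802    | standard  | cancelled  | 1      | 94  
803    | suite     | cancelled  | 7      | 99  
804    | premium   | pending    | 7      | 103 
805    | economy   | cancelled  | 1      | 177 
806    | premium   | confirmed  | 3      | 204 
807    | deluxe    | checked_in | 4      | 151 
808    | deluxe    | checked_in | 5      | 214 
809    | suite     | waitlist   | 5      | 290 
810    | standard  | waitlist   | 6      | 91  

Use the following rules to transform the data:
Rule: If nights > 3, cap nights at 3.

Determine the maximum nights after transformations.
3

Step 1: Original maximum nights = 7
Step 2: Apply cap at 3
Step 3: 7 records had nights > 3 and were capped
Step 4: Maximum after transformation = 3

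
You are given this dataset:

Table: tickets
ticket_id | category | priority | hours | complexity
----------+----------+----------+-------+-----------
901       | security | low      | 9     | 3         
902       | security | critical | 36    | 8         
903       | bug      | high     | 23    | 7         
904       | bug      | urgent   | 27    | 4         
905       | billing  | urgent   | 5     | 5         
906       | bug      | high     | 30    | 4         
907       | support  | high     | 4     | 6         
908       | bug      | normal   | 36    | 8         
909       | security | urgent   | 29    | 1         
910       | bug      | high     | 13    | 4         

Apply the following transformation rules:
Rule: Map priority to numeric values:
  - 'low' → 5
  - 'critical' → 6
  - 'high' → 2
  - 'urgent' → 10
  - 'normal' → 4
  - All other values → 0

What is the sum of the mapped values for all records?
53

Step 1: Apply mapping to each record
Step 2: Count by status:
  'low': 1 records × 5 = 5
  'critical': 1 records × 6 = 6
  'high': 4 records × 2 = 8
  'urgent': 3 records × 10 = 30
  'normal': 1 records × 4 = 4
Step 3: Sum all mapped values = 53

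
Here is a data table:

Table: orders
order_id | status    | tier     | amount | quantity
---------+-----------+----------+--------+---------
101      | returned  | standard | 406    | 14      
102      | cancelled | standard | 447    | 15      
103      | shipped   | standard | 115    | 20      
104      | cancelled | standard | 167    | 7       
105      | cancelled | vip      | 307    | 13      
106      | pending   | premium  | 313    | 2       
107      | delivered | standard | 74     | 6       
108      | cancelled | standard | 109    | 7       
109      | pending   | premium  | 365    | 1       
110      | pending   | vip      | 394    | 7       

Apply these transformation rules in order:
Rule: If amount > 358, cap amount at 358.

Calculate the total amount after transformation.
2517

Step 1: 4 records have amount > 358
Step 2: These records originally summed to 1612
Step 3: After capping: 4 × 358 = 1432
Step 4: Unaffected records sum: 1085
Step 5: Final sum = 1432 + 1085 = 2517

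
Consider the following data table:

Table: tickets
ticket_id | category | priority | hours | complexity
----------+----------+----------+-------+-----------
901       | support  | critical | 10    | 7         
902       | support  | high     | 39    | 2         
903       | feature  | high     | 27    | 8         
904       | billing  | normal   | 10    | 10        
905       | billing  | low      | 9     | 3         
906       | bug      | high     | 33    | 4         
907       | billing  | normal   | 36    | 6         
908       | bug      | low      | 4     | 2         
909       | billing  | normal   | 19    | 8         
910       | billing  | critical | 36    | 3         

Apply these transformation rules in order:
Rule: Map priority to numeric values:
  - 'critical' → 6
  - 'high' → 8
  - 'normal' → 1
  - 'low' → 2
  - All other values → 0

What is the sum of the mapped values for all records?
43

Step 1: Apply mapping to each record
Step 2: Count by status:
  'critical': 2 records × 6 = 12
  'high': 3 records × 8 = 24
  'normal': 3 records × 1 = 3
  'low': 2 records × 2 = 4
Step 3: Sum all mapped values = 43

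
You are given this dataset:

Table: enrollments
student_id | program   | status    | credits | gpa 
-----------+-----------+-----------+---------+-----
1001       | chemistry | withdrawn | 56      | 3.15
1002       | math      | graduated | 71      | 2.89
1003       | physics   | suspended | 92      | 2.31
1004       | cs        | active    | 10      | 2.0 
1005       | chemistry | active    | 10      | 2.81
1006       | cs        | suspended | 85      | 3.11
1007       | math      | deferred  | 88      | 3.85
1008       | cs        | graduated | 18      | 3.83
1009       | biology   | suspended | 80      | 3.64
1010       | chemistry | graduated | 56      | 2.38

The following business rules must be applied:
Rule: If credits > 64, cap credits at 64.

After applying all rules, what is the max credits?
64

Step 1: Original maximum credits = 92
Step 2: Apply cap at 64
Step 3: 5 records had credits > 64 and were capped
Step 4: Maximum after transformation = 64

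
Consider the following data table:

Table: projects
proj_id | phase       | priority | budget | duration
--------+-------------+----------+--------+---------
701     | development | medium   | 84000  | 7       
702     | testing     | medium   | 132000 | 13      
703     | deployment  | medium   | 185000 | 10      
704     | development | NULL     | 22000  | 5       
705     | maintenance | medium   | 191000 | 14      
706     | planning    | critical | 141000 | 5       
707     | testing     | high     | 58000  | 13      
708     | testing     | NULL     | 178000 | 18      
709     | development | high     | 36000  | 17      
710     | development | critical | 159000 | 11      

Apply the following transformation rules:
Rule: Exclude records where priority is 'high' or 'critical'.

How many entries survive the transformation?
6

Step 1: Count records to exclude
  - 2 (high) + 2 (critical) = 4 records
Step 2: Total records: 10
Step 3: Remaining = 10 - 4 = 6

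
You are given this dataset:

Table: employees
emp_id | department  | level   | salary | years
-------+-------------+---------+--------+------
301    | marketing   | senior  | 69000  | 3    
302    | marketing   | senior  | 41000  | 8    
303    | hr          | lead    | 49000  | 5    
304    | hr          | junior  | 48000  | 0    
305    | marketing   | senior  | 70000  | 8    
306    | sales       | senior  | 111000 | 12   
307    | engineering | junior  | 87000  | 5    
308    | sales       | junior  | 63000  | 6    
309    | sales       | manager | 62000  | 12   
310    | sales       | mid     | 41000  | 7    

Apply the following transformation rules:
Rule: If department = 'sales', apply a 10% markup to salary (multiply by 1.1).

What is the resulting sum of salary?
668700.0

Step 1: Records with department = 'sales' have total salary = 277000
Step 2: Apply multiplier: 277000 × 1.1 = 304700.0
Step 3: Other records total: 364000
Step 4: Final sum = 304700.0 + 364000 = 668700.0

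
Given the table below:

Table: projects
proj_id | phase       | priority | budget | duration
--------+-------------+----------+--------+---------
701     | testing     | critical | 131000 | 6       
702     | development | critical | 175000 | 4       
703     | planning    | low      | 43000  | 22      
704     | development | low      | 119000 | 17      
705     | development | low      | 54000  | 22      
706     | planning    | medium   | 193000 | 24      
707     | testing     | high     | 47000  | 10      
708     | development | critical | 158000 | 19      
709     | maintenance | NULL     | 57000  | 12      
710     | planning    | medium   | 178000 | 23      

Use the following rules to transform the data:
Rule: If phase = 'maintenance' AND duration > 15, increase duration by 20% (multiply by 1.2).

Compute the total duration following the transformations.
159

Step 1: Find records where phase = 'maintenance' AND duration > 15
Step 2: 0 records match, summing to 0
Step 3: After multiplier: 0 × 1.2 = 0.0
Step 4: Unaffected records sum: 159
Step 5: Final sum = 0.0 + 159 = 159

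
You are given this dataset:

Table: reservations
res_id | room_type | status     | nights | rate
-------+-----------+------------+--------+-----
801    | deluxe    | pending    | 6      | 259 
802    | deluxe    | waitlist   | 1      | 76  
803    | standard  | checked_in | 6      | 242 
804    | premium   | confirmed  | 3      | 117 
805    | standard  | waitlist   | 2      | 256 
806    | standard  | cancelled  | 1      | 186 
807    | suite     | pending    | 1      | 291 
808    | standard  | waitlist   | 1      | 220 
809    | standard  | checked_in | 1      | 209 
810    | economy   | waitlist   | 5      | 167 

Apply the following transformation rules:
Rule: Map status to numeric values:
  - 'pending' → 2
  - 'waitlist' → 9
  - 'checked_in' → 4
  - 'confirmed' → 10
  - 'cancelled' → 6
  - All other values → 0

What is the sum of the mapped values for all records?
64

Step 1: Apply mapping to each record
Step 2: Count by status:
  'pending': 2 records × 2 = 4
  'waitlist': 4 records × 9 = 36
  'checked_in': 2 records × 4 = 8
  'confirmed': 1 records × 10 = 10
  'cancelled': 1 records × 6 = 6
Step 3: Sum all mapped values = 64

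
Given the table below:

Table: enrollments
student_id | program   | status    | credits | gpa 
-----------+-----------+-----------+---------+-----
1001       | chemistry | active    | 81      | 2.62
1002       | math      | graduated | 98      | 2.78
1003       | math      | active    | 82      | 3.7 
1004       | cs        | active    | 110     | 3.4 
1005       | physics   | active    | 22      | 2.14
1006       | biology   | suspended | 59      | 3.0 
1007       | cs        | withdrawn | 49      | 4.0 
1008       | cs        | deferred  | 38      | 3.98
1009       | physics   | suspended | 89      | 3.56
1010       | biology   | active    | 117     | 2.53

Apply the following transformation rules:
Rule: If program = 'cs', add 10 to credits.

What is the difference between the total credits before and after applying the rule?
30

Step 1: Original sum of credits = 745
Step 2: 3 records have program = 'cs'
Step 3: Each affected record changes by 10
Step 4: Total change = 3 × 10 = 30
Step 5: New sum = 745 + 30 = 775
Step 6: Difference = |775 - 745| = 30
        (Sum increased by 30)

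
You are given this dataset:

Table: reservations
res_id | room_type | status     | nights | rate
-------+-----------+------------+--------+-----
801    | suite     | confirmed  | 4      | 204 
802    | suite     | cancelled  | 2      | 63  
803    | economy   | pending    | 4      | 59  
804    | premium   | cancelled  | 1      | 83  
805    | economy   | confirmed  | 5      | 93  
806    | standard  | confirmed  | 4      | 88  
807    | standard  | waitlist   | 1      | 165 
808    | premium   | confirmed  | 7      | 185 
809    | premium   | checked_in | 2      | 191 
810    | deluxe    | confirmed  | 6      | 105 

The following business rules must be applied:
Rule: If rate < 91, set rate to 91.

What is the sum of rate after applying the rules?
1307

Step 1: 4 records have rate < 91
Step 2: These records originally summed to 293
Step 3: After setting to minimum: 4 × 91 = 364
Step 4: Unaffected records sum: 943
Step 5: Final sum = 364 + 943 = 1307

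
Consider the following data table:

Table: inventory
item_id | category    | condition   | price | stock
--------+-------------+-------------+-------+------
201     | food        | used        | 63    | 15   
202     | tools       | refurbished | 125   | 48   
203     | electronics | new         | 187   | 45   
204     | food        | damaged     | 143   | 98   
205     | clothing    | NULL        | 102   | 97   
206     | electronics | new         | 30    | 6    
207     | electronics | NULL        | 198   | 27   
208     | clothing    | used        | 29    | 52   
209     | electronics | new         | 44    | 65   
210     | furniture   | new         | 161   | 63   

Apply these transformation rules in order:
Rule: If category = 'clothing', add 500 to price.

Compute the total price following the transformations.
2082

Step 1: Count records where category = 'clothing': 2
Step 2: Total bonus added: 2 × 500 = 1000
Step 3: Original sum of price: 1082
Step 4: Final sum = 1082 + 1000 = 2082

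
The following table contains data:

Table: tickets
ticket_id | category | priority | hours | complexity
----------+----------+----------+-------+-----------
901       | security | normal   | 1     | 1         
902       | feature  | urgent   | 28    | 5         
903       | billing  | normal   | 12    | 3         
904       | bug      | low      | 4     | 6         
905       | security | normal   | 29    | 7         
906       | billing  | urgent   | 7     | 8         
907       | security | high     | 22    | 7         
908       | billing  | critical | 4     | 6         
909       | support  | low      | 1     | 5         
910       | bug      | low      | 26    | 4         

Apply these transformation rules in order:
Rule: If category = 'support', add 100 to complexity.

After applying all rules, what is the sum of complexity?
152

Step 1: Count records where category = 'support': 1
Step 2: Total bonus added: 1 × 100 = 100
Step 3: Original sum of complexity: 52
Step 4: Final sum = 52 + 100 = 152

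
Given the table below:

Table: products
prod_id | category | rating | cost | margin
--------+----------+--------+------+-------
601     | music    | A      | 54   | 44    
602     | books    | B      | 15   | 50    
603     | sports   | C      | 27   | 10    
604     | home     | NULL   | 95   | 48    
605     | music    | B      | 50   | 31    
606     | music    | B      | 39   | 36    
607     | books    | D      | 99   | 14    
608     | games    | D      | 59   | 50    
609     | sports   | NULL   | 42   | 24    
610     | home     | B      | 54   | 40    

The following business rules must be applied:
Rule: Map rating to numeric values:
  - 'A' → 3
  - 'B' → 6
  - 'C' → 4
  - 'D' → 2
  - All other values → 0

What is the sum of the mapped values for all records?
35

Step 1: Apply mapping to each record
Step 2: Count by status:
  'A': 1 records × 3 = 3
  'B': 4 records × 6 = 24
  'C': 1 records × 4 = 4
  'D': 2 records × 2 = 4
Step 3: Sum all mapped values = 35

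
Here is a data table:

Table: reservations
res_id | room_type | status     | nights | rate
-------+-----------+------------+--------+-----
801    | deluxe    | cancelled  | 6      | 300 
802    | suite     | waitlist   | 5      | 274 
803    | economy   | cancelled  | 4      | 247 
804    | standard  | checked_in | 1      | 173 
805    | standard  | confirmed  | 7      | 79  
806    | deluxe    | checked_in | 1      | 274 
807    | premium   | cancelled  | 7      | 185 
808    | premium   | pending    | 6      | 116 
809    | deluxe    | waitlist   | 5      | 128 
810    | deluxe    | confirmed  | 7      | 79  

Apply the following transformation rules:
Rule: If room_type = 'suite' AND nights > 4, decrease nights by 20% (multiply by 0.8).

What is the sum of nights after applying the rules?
48.0

Step 1: Find records where room_type = 'suite' AND nights > 4
Step 2: 1 records match, summing to 5
Step 3: After multiplier: 5 × 0.8 = 4.0
Step 4: Unaffected records sum: 44
Step 5: Final sum = 4.0 + 44 = 48.0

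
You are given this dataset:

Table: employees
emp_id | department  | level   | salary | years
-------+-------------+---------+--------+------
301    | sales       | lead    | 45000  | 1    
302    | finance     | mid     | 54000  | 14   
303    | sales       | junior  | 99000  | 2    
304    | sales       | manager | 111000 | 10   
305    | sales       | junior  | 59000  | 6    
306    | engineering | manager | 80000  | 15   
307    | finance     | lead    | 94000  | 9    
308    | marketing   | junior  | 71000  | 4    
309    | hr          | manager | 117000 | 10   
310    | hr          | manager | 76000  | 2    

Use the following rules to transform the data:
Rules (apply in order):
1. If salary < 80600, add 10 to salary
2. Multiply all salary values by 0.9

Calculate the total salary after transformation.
725454.0

Step 1: Apply Rule 1 - Add 10 to records with salary < 80600
  - 6 records affected: 385000 + (6 × 10) = 385060
  - Unaffected records: 421000
  - Sum after Rule 1: 806060
Step 2: Apply Rule 2 - Multiply all by 0.9
  - 806060 × 0.9 = 725454.0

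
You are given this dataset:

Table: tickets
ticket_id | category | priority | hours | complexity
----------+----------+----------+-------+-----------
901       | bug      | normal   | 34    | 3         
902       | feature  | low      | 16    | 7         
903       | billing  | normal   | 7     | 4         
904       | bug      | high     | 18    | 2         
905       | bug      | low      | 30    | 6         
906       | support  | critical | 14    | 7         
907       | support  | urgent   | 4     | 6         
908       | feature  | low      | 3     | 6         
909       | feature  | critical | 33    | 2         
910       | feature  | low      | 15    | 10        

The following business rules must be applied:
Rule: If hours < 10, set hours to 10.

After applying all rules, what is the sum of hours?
190

Step 1: 3 records have hours < 10
Step 2: These records originally summed to 14
Step 3: After setting to minimum: 3 × 10 = 30
Step 4: Unaffected records sum: 160
Step 5: Final sum = 30 + 160 = 190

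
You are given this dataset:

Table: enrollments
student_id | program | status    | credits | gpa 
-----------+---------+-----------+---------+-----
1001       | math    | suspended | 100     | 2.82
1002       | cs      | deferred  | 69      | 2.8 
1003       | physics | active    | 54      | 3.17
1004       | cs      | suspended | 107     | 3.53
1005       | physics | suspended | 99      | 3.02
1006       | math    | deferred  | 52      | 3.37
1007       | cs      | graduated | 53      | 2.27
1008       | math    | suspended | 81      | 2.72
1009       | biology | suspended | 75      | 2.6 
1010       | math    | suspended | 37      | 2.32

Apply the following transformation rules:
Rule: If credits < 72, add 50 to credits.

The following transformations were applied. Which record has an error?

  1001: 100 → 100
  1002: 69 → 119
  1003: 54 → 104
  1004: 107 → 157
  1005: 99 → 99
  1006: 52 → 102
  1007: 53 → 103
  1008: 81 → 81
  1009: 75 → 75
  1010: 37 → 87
Record 1004 has an error. The correct transformed value should be 107, not 157.

Step 1: Check each record against the rule
Step 2: Record 1004 has credits = 107
Step 3: Since 107 >= 72, the bonus should not have been applied
Step 4: Correct value = 107, but claimed value = 157
Conclusion: Record 1004 has the error.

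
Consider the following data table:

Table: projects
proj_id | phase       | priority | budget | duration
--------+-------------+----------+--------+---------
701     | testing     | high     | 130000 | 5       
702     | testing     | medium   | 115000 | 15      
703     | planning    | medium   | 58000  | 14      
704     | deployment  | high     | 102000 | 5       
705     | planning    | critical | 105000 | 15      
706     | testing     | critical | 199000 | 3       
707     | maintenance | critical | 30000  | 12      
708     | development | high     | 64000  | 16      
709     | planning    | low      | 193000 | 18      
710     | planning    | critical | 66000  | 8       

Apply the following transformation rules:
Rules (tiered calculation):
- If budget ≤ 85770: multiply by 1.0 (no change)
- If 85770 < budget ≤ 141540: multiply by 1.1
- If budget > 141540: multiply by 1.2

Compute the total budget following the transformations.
1185600.0

Step 1: Tier 1 (budget ≤ 85770): 4 records, sum = 218000 × 1.0 = 218000.0
Step 2: Tier 2 (85770 < budget ≤ 141540): 4 records, sum = 452000 × 1.1 = 497200.0
Step 3: Tier 3 (budget > 141540): 2 records, sum = 392000 × 1.2 = 470400.0
Step 4: Final sum = 218000.0 + 497200.0 + 470400.0 = 1185600.0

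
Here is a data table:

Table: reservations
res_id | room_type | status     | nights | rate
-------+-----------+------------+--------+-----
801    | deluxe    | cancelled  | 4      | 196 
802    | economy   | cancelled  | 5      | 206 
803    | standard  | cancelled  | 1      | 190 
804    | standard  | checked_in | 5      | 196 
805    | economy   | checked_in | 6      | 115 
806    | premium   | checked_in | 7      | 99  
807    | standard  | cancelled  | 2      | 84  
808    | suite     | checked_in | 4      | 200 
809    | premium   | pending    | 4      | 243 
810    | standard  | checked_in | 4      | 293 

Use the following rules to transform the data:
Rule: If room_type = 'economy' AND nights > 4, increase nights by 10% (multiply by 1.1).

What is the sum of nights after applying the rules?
43.1

Step 1: Find records where room_type = 'economy' AND nights > 4
Step 2: 2 records match, summing to 11
Step 3: After multiplier: 11 × 1.1 = 12.1
Step 4: Unaffected records sum: 31
Step 5: Final sum = 12.1 + 31 = 43.1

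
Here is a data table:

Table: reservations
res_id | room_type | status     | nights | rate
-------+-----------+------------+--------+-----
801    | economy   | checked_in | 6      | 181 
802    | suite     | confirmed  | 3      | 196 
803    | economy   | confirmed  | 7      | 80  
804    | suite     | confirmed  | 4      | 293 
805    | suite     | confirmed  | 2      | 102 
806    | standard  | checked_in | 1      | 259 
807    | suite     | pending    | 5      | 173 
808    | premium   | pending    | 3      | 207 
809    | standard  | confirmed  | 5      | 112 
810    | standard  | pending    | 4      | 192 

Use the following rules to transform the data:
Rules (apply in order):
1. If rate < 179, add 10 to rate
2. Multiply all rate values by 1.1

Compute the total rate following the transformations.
2018.5

Step 1: Apply Rule 1 - Add 10 to records with rate < 179
  - 4 records affected: 467 + (4 × 10) = 507
  - Unaffected records: 1328
  - Sum after Rule 1: 1835
Step 2: Apply Rule 2 - Multiply all by 1.1
  - 1835 × 1.1 = 2018.5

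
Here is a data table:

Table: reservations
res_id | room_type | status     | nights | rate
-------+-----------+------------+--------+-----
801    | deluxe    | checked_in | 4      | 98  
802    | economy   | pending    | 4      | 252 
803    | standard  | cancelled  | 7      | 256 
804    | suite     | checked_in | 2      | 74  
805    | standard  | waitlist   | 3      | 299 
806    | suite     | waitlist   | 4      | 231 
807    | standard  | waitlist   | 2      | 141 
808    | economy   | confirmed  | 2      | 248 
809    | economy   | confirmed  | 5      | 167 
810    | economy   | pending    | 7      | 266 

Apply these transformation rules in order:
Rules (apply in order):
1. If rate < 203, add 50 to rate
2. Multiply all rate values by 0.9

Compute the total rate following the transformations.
2008.8

Step 1: Apply Rule 1 - Add 50 to records with rate < 203
  - 4 records affected: 480 + (4 × 50) = 680
  - Unaffected records: 1552
  - Sum after Rule 1: 2232
Step 2: Apply Rule 2 - Multiply all by 0.9
  - 2232 × 0.9 = 2008.8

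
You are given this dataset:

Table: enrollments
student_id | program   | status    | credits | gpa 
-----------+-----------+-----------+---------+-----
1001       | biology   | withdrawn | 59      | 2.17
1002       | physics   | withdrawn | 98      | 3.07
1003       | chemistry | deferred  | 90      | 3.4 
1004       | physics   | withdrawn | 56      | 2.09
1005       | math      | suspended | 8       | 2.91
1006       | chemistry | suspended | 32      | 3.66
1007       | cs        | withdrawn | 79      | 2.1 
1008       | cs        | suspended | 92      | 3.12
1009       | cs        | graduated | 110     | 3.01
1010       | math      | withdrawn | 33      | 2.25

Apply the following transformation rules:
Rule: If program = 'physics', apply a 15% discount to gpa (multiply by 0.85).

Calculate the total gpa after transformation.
27.01

Step 1: Records with program = 'physics' have total gpa = 5.16
Step 2: Apply multiplier: 5.16 × 0.85 = 4.39
Step 3: Other records total: 22.62
Step 4: Final sum = 4.39 + 22.62 = 27.01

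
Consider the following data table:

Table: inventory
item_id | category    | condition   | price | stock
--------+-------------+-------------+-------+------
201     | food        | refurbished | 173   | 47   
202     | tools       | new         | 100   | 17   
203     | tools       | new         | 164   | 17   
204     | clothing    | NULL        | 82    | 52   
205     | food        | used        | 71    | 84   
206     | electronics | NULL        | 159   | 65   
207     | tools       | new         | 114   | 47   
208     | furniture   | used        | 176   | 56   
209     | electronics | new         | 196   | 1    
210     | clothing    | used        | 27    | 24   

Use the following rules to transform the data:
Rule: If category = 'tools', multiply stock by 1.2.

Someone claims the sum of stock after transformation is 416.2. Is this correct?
No, the correct result is 426.2.

Step 1: Calculate the correct sum after transformation
Step 2: Apply multiplier 1.2 to records where category = 'tools'
Step 3: Correct result = 426.2
Step 4: Claimed result = 416.2
Step 5: 426.2 ≠ 416.2
Conclusion: The claimed result is incorrect. The correct answer is 426.2.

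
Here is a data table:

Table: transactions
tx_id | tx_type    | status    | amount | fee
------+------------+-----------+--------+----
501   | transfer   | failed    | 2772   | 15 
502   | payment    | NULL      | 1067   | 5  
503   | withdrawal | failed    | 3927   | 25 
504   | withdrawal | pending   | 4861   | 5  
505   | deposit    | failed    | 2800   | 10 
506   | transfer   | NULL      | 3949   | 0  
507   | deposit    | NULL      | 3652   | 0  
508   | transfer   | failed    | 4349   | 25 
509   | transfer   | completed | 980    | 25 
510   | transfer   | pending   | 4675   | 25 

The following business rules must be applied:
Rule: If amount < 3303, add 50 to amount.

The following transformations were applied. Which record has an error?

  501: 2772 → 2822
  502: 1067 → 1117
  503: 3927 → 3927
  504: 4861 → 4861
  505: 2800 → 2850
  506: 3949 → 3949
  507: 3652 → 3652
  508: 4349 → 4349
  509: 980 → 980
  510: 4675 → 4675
Record 509 has an error. The correct transformed value should be 1030, not 980.

Step 1: Check each record against the rule
Step 2: Record 509 has amount = 980
Step 3: Since 980 < 3303, the bonus should have been applied
Step 4: Correct value = 1030, but claimed value = 980
Conclusion: Record 509 has the error.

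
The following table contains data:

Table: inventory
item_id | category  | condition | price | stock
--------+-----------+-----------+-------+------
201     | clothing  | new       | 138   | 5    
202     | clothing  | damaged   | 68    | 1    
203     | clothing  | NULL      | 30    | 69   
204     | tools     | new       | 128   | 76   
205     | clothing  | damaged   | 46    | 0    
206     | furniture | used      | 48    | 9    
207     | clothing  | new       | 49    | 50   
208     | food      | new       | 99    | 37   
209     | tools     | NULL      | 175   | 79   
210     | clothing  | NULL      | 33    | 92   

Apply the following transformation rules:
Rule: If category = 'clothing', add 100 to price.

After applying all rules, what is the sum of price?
1414

Step 1: Count records where category = 'clothing': 6
Step 2: Total bonus added: 6 × 100 = 600
Step 3: Original sum of price: 814
Step 4: Final sum = 814 + 600 = 1414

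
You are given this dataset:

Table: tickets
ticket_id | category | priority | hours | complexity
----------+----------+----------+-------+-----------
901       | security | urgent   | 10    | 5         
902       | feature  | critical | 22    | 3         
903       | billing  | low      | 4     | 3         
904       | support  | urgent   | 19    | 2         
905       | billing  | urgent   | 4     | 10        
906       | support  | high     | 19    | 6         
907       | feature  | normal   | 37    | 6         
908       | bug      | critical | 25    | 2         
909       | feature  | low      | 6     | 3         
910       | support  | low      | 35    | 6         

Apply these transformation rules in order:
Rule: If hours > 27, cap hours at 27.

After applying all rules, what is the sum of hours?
163

Step 1: 2 records have hours > 27
Step 2: These records originally summed to 72
Step 3: After capping: 2 × 27 = 54
Step 4: Unaffected records sum: 109
Step 5: Final sum = 54 + 109 = 163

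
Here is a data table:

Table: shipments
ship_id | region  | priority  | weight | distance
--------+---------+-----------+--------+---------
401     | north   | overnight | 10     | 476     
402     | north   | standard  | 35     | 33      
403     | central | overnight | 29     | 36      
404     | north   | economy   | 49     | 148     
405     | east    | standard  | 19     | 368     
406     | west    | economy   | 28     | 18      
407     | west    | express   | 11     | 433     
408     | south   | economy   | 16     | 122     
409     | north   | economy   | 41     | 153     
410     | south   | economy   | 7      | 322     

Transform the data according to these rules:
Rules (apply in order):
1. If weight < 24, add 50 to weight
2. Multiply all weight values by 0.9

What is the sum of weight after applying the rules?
445.5

Step 1: Apply Rule 1 - Add 50 to records with weight < 24
  - 5 records affected: 63 + (5 × 50) = 313
  - Unaffected records: 182
  - Sum after Rule 1: 495
Step 2: Apply Rule 2 - Multiply all by 0.9
  - 495 × 0.9 = 445.5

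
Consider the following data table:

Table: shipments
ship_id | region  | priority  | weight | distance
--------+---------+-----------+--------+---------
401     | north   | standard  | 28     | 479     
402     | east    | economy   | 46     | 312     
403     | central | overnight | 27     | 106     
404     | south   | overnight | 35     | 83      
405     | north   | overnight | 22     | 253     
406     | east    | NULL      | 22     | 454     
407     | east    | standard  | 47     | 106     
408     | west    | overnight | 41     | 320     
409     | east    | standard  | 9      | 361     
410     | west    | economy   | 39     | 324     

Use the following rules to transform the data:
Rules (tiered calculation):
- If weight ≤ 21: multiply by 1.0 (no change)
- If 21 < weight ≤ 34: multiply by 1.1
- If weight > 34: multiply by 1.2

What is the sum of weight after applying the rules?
367.5

Step 1: Tier 1 (weight ≤ 21): 1 records, sum = 9 × 1.0 = 9.0
Step 2: Tier 2 (21 < weight ≤ 34): 4 records, sum = 99 × 1.1 = 108.9
Step 3: Tier 3 (weight > 34): 5 records, sum = 208 × 1.2 = 249.6
Step 4: Final sum = 9.0 + 108.9 + 249.6 = 367.5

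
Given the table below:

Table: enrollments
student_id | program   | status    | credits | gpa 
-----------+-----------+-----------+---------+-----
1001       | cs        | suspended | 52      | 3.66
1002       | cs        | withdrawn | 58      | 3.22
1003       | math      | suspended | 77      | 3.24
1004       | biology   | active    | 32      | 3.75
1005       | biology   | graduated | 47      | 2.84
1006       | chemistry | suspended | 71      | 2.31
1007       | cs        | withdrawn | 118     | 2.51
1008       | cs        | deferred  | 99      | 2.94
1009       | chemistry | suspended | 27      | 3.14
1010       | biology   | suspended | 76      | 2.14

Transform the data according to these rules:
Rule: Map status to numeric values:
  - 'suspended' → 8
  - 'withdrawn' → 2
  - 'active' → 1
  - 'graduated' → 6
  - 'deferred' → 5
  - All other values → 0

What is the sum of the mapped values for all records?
56

Step 1: Apply mapping to each record
Step 2: Count by status:
  'suspended': 5 records × 8 = 40
  'withdrawn': 2 records × 2 = 4
  'active': 1 records × 1 = 1
  'graduated': 1 records × 6 = 6
  'deferred': 1 records × 5 = 5
Step 3: Sum all mapped values = 56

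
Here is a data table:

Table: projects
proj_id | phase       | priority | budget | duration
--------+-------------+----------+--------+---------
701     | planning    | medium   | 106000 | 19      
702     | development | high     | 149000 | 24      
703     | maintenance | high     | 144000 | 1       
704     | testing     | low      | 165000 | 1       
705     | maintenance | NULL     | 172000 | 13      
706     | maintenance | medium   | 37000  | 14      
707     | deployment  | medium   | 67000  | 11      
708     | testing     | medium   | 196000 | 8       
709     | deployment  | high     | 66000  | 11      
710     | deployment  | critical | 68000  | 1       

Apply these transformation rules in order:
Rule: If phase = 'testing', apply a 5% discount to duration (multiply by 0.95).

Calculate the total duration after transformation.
102.55

Step 1: Records with phase = 'testing' have total duration = 9
Step 2: Apply multiplier: 9 × 0.95 = 8.55
Step 3: Other records total: 94
Step 4: Final sum = 8.55 + 94 = 102.55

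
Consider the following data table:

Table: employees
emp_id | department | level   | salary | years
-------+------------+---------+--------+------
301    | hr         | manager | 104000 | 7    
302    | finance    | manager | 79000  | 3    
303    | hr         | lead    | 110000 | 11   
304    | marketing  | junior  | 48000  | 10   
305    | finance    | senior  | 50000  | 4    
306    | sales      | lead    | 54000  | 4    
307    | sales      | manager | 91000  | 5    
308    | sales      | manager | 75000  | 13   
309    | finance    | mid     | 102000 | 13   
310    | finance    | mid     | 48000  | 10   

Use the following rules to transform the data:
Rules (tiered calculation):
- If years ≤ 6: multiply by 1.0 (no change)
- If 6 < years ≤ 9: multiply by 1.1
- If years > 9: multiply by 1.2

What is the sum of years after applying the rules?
92.1

Step 1: Tier 1 (years ≤ 6): 4 records, sum = 16 × 1.0 = 16.0
Step 2: Tier 2 (6 < years ≤ 9): 1 records, sum = 7 × 1.1 = 7.7
Step 3: Tier 3 (years > 9): 5 records, sum = 57 × 1.2 = 68.4
Step 4: Final sum = 16.0 + 7.7 + 68.4 = 92.1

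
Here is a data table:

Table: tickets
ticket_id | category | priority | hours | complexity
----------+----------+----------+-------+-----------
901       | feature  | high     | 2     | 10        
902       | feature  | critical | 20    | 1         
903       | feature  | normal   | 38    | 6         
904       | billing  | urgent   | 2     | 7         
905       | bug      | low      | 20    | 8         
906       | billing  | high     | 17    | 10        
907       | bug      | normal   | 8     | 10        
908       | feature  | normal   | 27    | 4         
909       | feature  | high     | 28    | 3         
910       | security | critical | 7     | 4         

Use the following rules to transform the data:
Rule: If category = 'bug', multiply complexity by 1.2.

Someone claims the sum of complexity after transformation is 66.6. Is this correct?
Yes, the result is correct.

Step 1: Calculate the correct sum after transformation
Step 2: Apply multiplier 1.2 to records where category = 'bug'
Step 3: Correct result = 66.6
Step 4: Claimed result = 66.6
Step 5: 66.6 = 66.6 ✓
Conclusion: The claimed result is correct.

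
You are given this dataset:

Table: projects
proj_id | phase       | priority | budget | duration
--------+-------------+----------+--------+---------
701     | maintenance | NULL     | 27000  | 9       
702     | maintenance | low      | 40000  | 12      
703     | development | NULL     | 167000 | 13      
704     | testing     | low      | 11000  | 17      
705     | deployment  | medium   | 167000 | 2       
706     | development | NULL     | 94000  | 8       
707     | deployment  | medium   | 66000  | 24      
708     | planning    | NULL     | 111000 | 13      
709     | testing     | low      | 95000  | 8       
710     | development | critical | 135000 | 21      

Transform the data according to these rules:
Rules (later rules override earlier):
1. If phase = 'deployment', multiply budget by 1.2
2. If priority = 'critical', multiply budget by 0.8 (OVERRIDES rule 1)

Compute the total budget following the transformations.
932600.0

Step 1: Rule 2 takes priority for records with priority = 'critical'
  - 1 records: 135000 × 0.8 = 108000.0
Step 2: Rule 1 applies to remaining records with phase = 'deployment'
  - 2 records: 233000 × 1.2 = 279600.0
Step 3: Other records unchanged: 545000
Step 4: Final sum = 108000.0 + 279600.0 + 545000 = 932600.0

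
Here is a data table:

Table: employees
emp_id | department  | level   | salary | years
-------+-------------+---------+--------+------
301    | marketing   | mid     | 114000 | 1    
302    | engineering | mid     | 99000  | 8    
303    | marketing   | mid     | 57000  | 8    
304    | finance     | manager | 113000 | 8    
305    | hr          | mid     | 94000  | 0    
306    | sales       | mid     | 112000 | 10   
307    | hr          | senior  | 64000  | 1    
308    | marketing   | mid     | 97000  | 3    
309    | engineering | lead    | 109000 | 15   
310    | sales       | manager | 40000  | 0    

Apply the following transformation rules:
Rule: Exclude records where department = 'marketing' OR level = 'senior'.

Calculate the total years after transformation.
41

Step 1: Find records where department = 'marketing' OR level = 'senior'
Step 2: 4 records match, summing to 13
Step 3: Original sum: 54
Step 4: Remaining sum = 54 - 13 = 41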